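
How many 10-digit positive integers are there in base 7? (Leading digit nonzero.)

In base 7, the leading digit has 6 choices (1..6); each of the remaining 9 digits has 7 choices.
Total: 6 x 7^9.

Final answer: 242121642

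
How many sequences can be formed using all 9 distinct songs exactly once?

The number of ways to arrange 9 distinct objects is 9!.

Final answer: 9! = 362880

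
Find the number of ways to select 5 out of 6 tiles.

C(6,5) = 6!/(5! x (6-5)!).

Final answer: C(6,5) = 6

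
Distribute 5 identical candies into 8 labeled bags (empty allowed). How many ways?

Stars and bars: C(n+k-1, k-1) = C(12,7).

Final answer: C(12,7) = 792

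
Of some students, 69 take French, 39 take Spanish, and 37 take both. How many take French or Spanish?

|A union B| = |A| + |B| - |A intersect B| = 69 + 39 - 37.

Final answer: 71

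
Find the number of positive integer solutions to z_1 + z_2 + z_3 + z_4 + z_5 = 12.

Substitute z'_i = z_i - 1 (so z'_i >= 0). Then sum z'_i = 12 - 5 = 7.
Stars and bars: C(7+5-1, 5-1) = C(11,4).

Final answer: C(11,4) = 330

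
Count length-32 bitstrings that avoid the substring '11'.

A valid string ends in 0 (append to any length-(n-1) valid string) or in 01 (append to any length-(n-2) valid string), so a(n) = a(n-1) + a(n-2) with a(1)=2, a(2)=3.
Computing successive values: a(1)=2, a(2)=3, a(3)=5, a(4)=8, a(5)=13, a(6)=21, a(7)=34, a(8)=55, a(9)=89, a(10)=144, a(11)=233, a(12)=377, a(13)=610, a(14)=987, a(15)=1597, a(16)=2584, a(17)=4181, a(18)=6765, a(19)=10946, a(20)=17711, a(21)=28657, a(22)=46368, a(23)=75025, a(24)=121393, a(25)=196418, a(26)=317811, a(27)=514229, a(28)=832040, a(29)=1346269, a(30)=2178309, a(31)=3524578, a(32)=5702887.

Final answer: 5702887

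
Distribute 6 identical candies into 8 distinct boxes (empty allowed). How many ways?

Stars and bars: C(n+k-1, k-1) = C(13,7).

Final answer: C(13,7) = 1716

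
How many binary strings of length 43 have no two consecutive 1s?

A valid string ends in 0 (append to any length-(n-1) valid string) or in 01 (append to any length-(n-2) valid string), so a(n) = a(n-1) + a(n-2) with a(1)=2, a(2)=3.
Building up term by term: a(1)=2, a(2)=3, a(3)=5, a(4)=8, a(5)=13, a(6)=21, a(7)=34, a(8)=55, a(9)=89, a(10)=144, a(11)=233, a(12)=377, a(13)=610, a(14)=987, a(15)=1597, a(16)=2584, a(17)=4181, a(18)=6765, a(19)=10946, a(20)=17711, a(21)=28657, a(22)=46368, a(23)=75025, a(24)=121393, a(25)=196418, a(26)=317811, a(27)=514229, a(28)=832040, a(29)=1346269, a(30)=2178309, a(31)=3524578, a(32)=5702887, a(33)=9227465, a(34)=14930352, a(35)=24157817, a(36)=39088169, a(37)=63245986, a(38)=102334155, a(39)=165580141, a(40)=267914296, a(41)=433494437, a(42)=701408733, a(43)=1134903170.

Final answer: 1134903170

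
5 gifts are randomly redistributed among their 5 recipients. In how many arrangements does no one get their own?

D(n) = (n-1)(D(n-1) + D(n-2)), D(0)=1, D(1)=0.
D(2) = 1 x (0 + 1) = 1
D(3) = 2 x (1 + 0) = 2
D(4) = 3 x (2 + 1) = 9
D(5) = 4 x (D(4) + D(3)) = 4 x (9 + 2)

Final answer: D(5) = 44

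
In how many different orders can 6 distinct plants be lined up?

The number of ways to arrange 6 distinct objects is 6!.

Final answer: 6! = 720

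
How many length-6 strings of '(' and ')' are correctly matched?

The structures are counted by the Catalan number C_n. Here n = 3 (pairs).
C_n = C(2n,n)/(n+1), so C_{3} = C(6,3)/4 = 20/4.

Final answer: C_{3} = 5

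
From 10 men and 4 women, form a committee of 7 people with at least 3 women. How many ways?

Sum over valid woman counts:
C(4,3)C(10,4) = 840
C(4,4)C(10,3) = 120
Total: 840 + 120.

Final answer: 960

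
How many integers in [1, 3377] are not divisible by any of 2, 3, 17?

|div by 2|=1688, |div by 3|=1125, |div by 17|=198.
|div by 2&3|=562, |div by 2&17|=99, |div by 3&17|=66, |div by all|=33.
By inclusion-exclusion, divisible by at least one: 1688+1125+198-562-99-66+33 = 2317.
Not divisible by any: 3377 - 2317.

Final answer: 1060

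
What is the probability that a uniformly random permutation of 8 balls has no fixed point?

D(n) = (n-1)(D(n-1) + D(n-2)), D(0)=1, D(1)=0.
Building up: D(2)=1, D(3)=2, D(4)=9, D(5)=44, D(6)=265, D(7)=1854, D(8)=14833.
Total arrangements: 8! = 40320.
Probability = D(8)/8! = 2119/5760.

Final answer: D(8)/8! = 14833/40320 = 0.367882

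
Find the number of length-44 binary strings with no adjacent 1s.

Let a(n) count valid strings. If the last bit is 0 the prefix is any valid string of length n-1; if it is 1 the string must end in 01 with a valid prefix of length n-2. So a(n) = a(n-1) + a(n-2), a(1)=2, a(2)=3.
Computing successive values: a(1)=2, a(2)=3, a(3)=5, a(4)=8, a(5)=13, a(6)=21, a(7)=34, a(8)=55, a(9)=89, a(10)=144, a(11)=233, a(12)=377, a(13)=610, a(14)=987, a(15)=1597, a(16)=2584, a(17)=4181, a(18)=6765, a(19)=10946, a(20)=17711, a(21)=28657, a(22)=46368, a(23)=75025, a(24)=121393, a(25)=196418, a(26)=317811, a(27)=514229, a(28)=832040, a(29)=1346269, a(30)=2178309, a(31)=3524578, a(32)=5702887, a(33)=9227465, a(34)=14930352, a(35)=24157817, a(36)=39088169, a(37)=63245986, a(38)=102334155, a(39)=165580141, a(40)=267914296, a(41)=433494437, a(42)=701408733, a(43)=1134903170, a(44)=1836311903.

Final answer: 1836311903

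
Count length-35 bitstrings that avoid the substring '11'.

A valid string ends in 0 (append to any length-(n-1) valid string) or in 01 (append to any length-(n-2) valid string), so a(n) = a(n-1) + a(n-2) with a(1)=2, a(2)=3.
Building up term by term: a(1)=2, a(2)=3, a(3)=5, a(4)=8, a(5)=13, a(6)=21, a(7)=34, a(8)=55, a(9)=89, a(10)=144, a(11)=233, a(12)=377, a(13)=610, a(14)=987, a(15)=1597, a(16)=2584, a(17)=4181, a(18)=6765, a(19)=10946, a(20)=17711, a(21)=28657, a(22)=46368, a(23)=75025, a(24)=121393, a(25)=196418, a(26)=317811, a(27)=514229, a(28)=832040, a(29)=1346269, a(30)=2178309, a(31)=3524578, a(32)=5702887, a(33)=9227465, a(34)=14930352, a(35)=24157817.

Final answer: 24157817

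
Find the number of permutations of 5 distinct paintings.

The number of ways to arrange 5 distinct objects is 5!.

Final answer: 5! = 120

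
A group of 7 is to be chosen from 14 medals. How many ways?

C(14,7) = 14!/(7! x (14-7)!).

Final answer: C(14,7) = 3432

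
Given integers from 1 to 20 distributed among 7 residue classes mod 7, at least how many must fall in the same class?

By pigeonhole with 20 objects and 7 categories: ceiling(20/7).

Final answer: 3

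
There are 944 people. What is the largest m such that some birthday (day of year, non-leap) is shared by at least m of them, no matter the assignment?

There are 365 possible values for birthday (day of year, non-leap). With 944 people and 365 categories, by pigeonhole: ceiling(944/365).

Final answer: 3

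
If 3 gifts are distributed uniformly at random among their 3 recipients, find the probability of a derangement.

Use the recurrence D(n) = (n-1)(D(n-1) + D(n-2)) with D(0)=1, D(1)=0.
Building up: D(2)=1, D(3)=2.
Total arrangements: 3! = 6.
Probability = D(3)/3! = 1/3.

Final answer: D(3)/3! = 2/6 = 0.333333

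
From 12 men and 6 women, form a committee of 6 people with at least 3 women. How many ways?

Sum over valid woman counts:
C(6,3)C(12,3) = 4400
C(6,4)C(12,2) = 990
C(6,5)C(12,1) = 72
C(6,6)C(12,0) = 1
Total: 4400 + 990 + 72 + 1.

Final answer: 5463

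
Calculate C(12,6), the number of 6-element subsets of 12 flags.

C(12,6) = 12!/(6! x (12-6)!).

Final answer: C(12,6) = 924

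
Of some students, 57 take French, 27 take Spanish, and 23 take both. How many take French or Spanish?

|A union B| = |A| + |B| - |A intersect B| = 57 + 27 - 23.

Final answer: 61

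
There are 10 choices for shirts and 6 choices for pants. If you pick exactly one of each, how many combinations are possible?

By the multiplication principle: 10 x 6.

Final answer: 60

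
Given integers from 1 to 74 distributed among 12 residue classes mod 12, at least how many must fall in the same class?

By pigeonhole with 74 objects and 12 categories: ceiling(74/12).

Final answer: 7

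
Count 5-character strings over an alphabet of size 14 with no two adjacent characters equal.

First character: 14 choices. Each subsequent: 13 choices (must differ from the previous one).
Total: 14 x 13^4.

Final answer: 14 x 13^{4} = 399854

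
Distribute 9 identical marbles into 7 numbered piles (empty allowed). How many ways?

Stars and bars: C(n+k-1, k-1) = C(15,6).

Final answer: C(15,6) = 5005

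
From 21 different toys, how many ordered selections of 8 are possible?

P(21,8) = 21!/(21-8)! = 21!/13!.

Final answer: P(21,8) = 8204716800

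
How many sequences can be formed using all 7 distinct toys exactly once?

The number of ways to arrange 7 distinct objects is 7!.

Final answer: 7! = 5040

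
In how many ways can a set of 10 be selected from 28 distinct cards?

C(28,10) = 28!/(10! x 18!).

Final answer: \binom{28}{10} = 13123110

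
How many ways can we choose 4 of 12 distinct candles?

C(12,4) = 12!/(4! x (12-4)!).

Final answer: C(12,4) = 495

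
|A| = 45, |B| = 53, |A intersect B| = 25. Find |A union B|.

|A union B| = |A| + |B| - |A intersect B| = 45 + 53 - 25.

Final answer: 73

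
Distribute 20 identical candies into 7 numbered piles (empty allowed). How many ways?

Stars and bars: C(n+k-1, k-1) = C(26,6).

Final answer: C(26,6) = 230230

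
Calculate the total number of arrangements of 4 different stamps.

The number of ways to arrange 4 distinct objects is 4!.

Final answer: 4! = 24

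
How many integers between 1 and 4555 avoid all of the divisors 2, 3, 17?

|div by 2|=2277, |div by 3|=1518, |div by 17|=267.
|div by 2&3|=759, |div by 2&17|=133, |div by 3&17|=89, |div by all|=44.
By inclusion-exclusion, divisible by at least one: 2277+1518+267-759-133-89+44 = 3125.
Not divisible by any: 4555 - 3125.

Final answer: 1430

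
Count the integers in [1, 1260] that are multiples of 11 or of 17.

Multiples of 11: 114. Multiples of 17: 74. Of both (lcm=187): 6.
By inclusion-exclusion: 114 + 74 - 6.

Final answer: 182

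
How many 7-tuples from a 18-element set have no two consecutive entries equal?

Let g(n) count such strings. g(1) = 18, and each valid string of length n-1 extends in 17 ways (any symbol but the last), so g(n) = 17 g(n-1).
Total: g(7) = 18 x 17^6.

Final answer: 18 x 17^{6} = 434476242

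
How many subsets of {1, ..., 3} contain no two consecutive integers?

Let a(n) count such subsets of {1, ..., n}. Either n is excluded (a(n-1) ways) or n is included, forcing n-1 out (a(n-2) ways), so a(n) = a(n-1) + a(n-2) with a(1)=2, a(2)=3.
Building up term by term: a(1)=2, a(2)=3, a(3)=5.

Final answer: 5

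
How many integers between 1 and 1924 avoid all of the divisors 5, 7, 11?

|div by 5|=384, |div by 7|=274, |div by 11|=174.
|div by 5&7|=54, |div by 5&11|=34, |div by 7&11|=24, |div by all|=4.
By inclusion-exclusion, divisible by at least one: 384+274+174-54-34-24+4 = 724.
Not divisible by any: 1924 - 724.

Final answer: 1200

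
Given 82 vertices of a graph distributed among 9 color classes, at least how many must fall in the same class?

By pigeonhole with 82 objects and 9 categories: ceiling(82/9).

Final answer: 10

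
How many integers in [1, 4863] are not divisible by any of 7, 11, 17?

|div by 7|=694, |div by 11|=442, |div by 17|=286.
|div by 7&11|=63, |div by 7&17|=40, |div by 11&17|=26, |div by all|=3.
By inclusion-exclusion, divisible by at least one: 694+442+286-63-40-26+3 = 1296.
Not divisible by any: 4863 - 1296.

Final answer: 3567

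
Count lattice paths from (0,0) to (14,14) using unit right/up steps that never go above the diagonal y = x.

Total monotonic paths to (14,14): C(28,14) = 40116600.
A path is bad iff it touches y = x + 1; reflecting its initial segment maps bad paths bijectively onto all paths to (13,15), of which there are C(28,15) = 37442160.
Valid Dyck paths: 40116600 - 37442160.
(These counts are the Catalan numbers.)

Final answer: C_{14} = 2674440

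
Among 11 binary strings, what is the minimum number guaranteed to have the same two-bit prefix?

There are 4 possible values for two-bit prefix. With 11 binary strings and 4 categories, by pigeonhole: ceiling(11/4).

Final answer: 3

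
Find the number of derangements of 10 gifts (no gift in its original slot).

Derangements satisfy D(n) = (n-1)(D(n-1) + D(n-2)), starting from D(0)=1, D(1)=0.
D(2) = 1 x (0 + 1) = 1
D(3) = 2 x (1 + 0) = 2
D(4) = 3 x (2 + 1) = 9
D(5) = 4 x (9 + 2) = 44
D(6) = 5 x (44 + 9) = 265
D(7) = 6 x (265 + 44) = 1854
D(8) = 7 x (1854 + 265) = 14833
D(9) = 8 x (14833 + 1854) = 133496
D(10) = 9 x (D(9) + D(8)) = 9 x (133496 + 14833)

Final answer: D(10) = 1334961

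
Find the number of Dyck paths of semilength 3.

Total monotonic paths to (3,3): C(6,3) = 20.
By the reflection principle, paths that go above the diagonal number C(6,4) = 15.
Valid Dyck paths: 20 - 15.
(Check: C(6,3) - C(6,4) = C(6,3)/4, the Catalan number C_{3}.)

Final answer: C_{3} = 5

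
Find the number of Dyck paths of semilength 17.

Total monotonic paths to (17,17): C(34,17) = 2333606220.
Reflecting each bad path at its first crossing gives a bijection with paths to (16,18): C(34,18) = 2203961430.
Valid Dyck paths: 2333606220 - 2203961430.
(This is the Catalan number C_{17}.)

Final answer: C_{17} = 129644790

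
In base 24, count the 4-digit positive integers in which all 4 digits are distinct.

First digit: 23 (nonzero). Second: 23 (not first). Third: 22, etc.
Total: 23 x 23 x 22 x 21.

Final answer: 244398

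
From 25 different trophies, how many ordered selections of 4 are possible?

P(25,4) = 25!/(25-4)! = 25!/21!.

Final answer: P(25,4) = 303600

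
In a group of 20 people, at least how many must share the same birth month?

There are 12 possible values for birth month. With 20 people and 12 categories, by pigeonhole: ceiling(20/12).

Final answer: 2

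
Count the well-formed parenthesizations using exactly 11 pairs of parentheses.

This is a standard Catalan-number count: the answer is C_n. Here n = 11 (pairs).
Using C_0 = 1 and C_(k+1) = C_k x 2(2k+1)/(k+2), build up term by term: C_1=1, C_2=2, C_3=5, C_4=14, C_5=42, C_6=132, C_7=429, C_8=1430, C_9=4862, C_10=16796, C_11=58786.

Final answer: C_{11} = 58786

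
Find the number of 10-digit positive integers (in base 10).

First digit: 9 choices (1-9). Each of the remaining 9 digits: 10 choices.
Total: 9 x 10^9.

Final answer: 9000000000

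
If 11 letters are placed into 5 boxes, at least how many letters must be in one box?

By the pigeonhole principle: ceiling(11/5).

Final answer: 3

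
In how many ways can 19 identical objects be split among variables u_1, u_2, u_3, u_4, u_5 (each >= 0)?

Stars and bars with 19 stars and 4 bars:
C(19+5-1, 5-1) = C(23,4).

Final answer: C(23,4) = 8855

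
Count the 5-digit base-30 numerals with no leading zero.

These are the integers in [30^4, 30^5), so the count is 30^5 - 30^4 = 29 x 30^4.

Final answer: 23490000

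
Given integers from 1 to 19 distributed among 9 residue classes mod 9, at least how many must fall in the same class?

By pigeonhole with 19 objects and 9 categories: ceiling(19/9).

Final answer: 3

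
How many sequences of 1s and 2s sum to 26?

Let f(n) be the number of climbs. Removing the last move (1 or 2 steps) gives f(n) = f(n-1) + f(n-2); base cases f(1)=1, f(2)=2.
Iterating the recurrence: f(1)=1, f(2)=2, f(3)=3, f(4)=5, f(5)=8, f(6)=13, f(7)=21, f(8)=34, f(9)=55, f(10)=89, f(11)=144, f(12)=233, f(13)=377, f(14)=610, f(15)=987, f(16)=1597, f(17)=2584, f(18)=4181, f(19)=6765, f(20)=10946, f(21)=17711, f(22)=28657, f(23)=46368, f(24)=75025, f(25)=121393, f(26)=196418.

Final answer: 196418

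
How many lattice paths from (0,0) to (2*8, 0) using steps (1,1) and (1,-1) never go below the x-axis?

Total monotonic paths to (8,8): C(16,8) = 12870.
Reflecting each bad path at its first crossing gives a bijection with paths to (7,9): C(16,9) = 11440.
Valid Dyck paths: 12870 - 11440.
(Check: C(16,8) - C(16,9) = C(16,8)/9, the Catalan number C_{8}.)

Final answer: C_{8} = 1430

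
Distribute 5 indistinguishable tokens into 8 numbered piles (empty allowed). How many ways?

Stars and bars: C(n+k-1, k-1) = C(12,7).

Final answer: C(12,7) = 792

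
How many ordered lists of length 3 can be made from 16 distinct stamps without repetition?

P(16,3) = 16!/(16-3)! = 16!/13!.

Final answer: P(16,3) = 3360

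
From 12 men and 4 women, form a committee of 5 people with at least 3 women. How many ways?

Sum over valid woman counts:
C(4,3)C(12,2) = 264
C(4,4)C(12,1) = 12
Total: 264 + 12.

Final answer: 276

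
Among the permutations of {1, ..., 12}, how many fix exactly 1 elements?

Choose which 1 elements are fixed: C(12,1) = 12.
Derange the remaining 11 using D(j) = (j-1)(D(j-1) + D(j-2)), D(0)=1, D(1)=0: D(2)=1, D(3)=2, D(4)=9, D(5)=44, D(6)=265, D(7)=1854, D(8)=14833, D(9)=133496, D(10)=1334961, D(11)=14684570.
Total: 12 x 14684570.

Final answer: C(12,1) D(11) = 176214840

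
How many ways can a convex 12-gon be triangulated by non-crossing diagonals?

This is a standard Catalan-number count: the answer is C_n. Here n = 12 - 2 = 10.
C_n = (2n)!/(n!(n+1)!), so C_{10} = 20!/(10! x 11!) = C(20,10)/11 = 184756/11.

Final answer: C_{10} = 16796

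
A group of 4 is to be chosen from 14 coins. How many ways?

C(14,4) = 14!/(4! x 10!).

Final answer: \binom{14}{4} = 1001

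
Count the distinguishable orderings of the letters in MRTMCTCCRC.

Letters (C:4, M:2, R:2, T:2). Total letters: 10.
Permutations = 10!/(4! x 2! x 2! x 2!).

Final answer: 18900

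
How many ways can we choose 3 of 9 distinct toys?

C(9,3) = 9!/(3! x (9-3)!).

Final answer: C(9,3) = 84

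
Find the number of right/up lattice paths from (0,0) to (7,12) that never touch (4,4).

Total paths to (7,12): C(19,12) = 50388.
Paths through (4,4): C(8,4) x C(11,8) = 11550.
Avoiding (4,4): 50388 - 11550.

Final answer: 38838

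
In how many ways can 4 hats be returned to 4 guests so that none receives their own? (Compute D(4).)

D(n) = (n-1)(D(n-1) + D(n-2)), D(0)=1, D(1)=0.
D(2) = 1 x (0 + 1) = 1
D(3) = 2 x (1 + 0) = 2
D(4) = 3 x (D(3) + D(2)) = 3 x (2 + 1)

Final answer: D(4) = 9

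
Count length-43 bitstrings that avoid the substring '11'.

A valid string ends in 0 (append to any length-(n-1) valid string) or in 01 (append to any length-(n-2) valid string), so a(n) = a(n-1) + a(n-2) with a(1)=2, a(2)=3.
Computing successive values: a(1)=2, a(2)=3, a(3)=5, a(4)=8, a(5)=13, a(6)=21, a(7)=34, a(8)=55, a(9)=89, a(10)=144, a(11)=233, a(12)=377, a(13)=610, a(14)=987, a(15)=1597, a(16)=2584, a(17)=4181, a(18)=6765, a(19)=10946, a(20)=17711, a(21)=28657, a(22)=46368, a(23)=75025, a(24)=121393, a(25)=196418, a(26)=317811, a(27)=514229, a(28)=832040, a(29)=1346269, a(30)=2178309, a(31)=3524578, a(32)=5702887, a(33)=9227465, a(34)=14930352, a(35)=24157817, a(36)=39088169, a(37)=63245986, a(38)=102334155, a(39)=165580141, a(40)=267914296, a(41)=433494437, a(42)=701408733, a(43)=1134903170.

Final answer: 1134903170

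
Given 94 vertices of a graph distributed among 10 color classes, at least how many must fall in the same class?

By pigeonhole with 94 objects and 10 categories: ceiling(94/10).

Final answer: 10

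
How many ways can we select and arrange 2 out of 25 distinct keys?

P(25,2) = 25!/(25-2)! = 25!/23!.

Final answer: P(25,2) = 600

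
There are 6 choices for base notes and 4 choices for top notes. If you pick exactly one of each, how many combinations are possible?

By the multiplication principle: 6 x 4.

Final answer: 24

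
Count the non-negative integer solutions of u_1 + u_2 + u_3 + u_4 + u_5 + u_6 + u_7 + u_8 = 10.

Stars and bars with 10 stars and 7 bars:
C(10+8-1, 8-1) = C(17,7).

Final answer: C(17,7) = 19448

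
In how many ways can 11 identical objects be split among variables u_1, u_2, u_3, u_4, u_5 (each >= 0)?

Stars and bars with 11 stars and 4 bars:
C(11+5-1, 5-1) = C(15,4).

Final answer: C(15,4) = 1365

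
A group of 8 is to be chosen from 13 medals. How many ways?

C(13,8) = 13!/(8! x (13-8)!).

Final answer: C(13,8) = 1287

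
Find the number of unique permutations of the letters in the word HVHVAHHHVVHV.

Letters (A:1, H:6, V:5). Total letters: 12.
Permutations = 12!/(6! x 5!).

Final answer: 5544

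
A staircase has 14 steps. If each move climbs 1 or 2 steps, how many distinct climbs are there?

Condition on the final move: it is a 1-step (f(n-1) ways to get there) or a 2-step (f(n-2) ways), so f(n) = f(n-1) + f(n-2), with f(1)=1, f(2)=2.
Building up term by term: f(1)=1, f(2)=2, f(3)=3, f(4)=5, f(5)=8, f(6)=13, f(7)=21, f(8)=34, f(9)=55, f(10)=89, f(11)=144, f(12)=233, f(13)=377, f(14)=610.

Final answer: 610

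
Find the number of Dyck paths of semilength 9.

Total monotonic paths to (9,9): C(18,9) = 48620.
Reflecting each bad path at its first crossing gives a bijection with paths to (8,10): C(18,10) = 43758.
Valid Dyck paths: 48620 - 43758.
(Equivalently, C_{9} = C(18,9)/10 = 48620/10.)

Final answer: C_{9} = 4862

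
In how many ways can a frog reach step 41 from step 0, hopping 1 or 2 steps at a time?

Condition on the final move: it is a 1-step (f(n-1) ways to get there) or a 2-step (f(n-2) ways), so f(n) = f(n-1) + f(n-2), with f(1)=1, f(2)=2.
Building up term by term: f(1)=1, f(2)=2, f(3)=3, f(4)=5, f(5)=8, f(6)=13, f(7)=21, f(8)=34, f(9)=55, f(10)=89, f(11)=144, f(12)=233, f(13)=377, f(14)=610, f(15)=987, f(16)=1597, f(17)=2584, f(18)=4181, f(19)=6765, f(20)=10946, f(21)=17711, f(22)=28657, f(23)=46368, f(24)=75025, f(25)=121393, f(26)=196418, f(27)=317811, f(28)=514229, f(29)=832040, f(30)=1346269, f(31)=2178309, f(32)=3524578, f(33)=5702887, f(34)=9227465, f(35)=14930352, f(36)=24157817, f(37)=39088169, f(38)=63245986, f(39)=102334155, f(40)=165580141, f(41)=267914296.

Final answer: 267914296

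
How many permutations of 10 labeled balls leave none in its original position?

D(n) = (n-1)(D(n-1) + D(n-2)), D(0)=1, D(1)=0.
D(2) = 1 x (0 + 1) = 1
D(3) = 2 x (1 + 0) = 2
D(4) = 3 x (2 + 1) = 9
D(5) = 4 x (9 + 2) = 44
D(6) = 5 x (44 + 9) = 265
D(7) = 6 x (265 + 44) = 1854
D(8) = 7 x (1854 + 265) = 14833
D(9) = 8 x (14833 + 1854) = 133496
D(10) = 9 x (D(9) + D(8)) = 9 x (133496 + 14833)

Final answer: D(10) = 1334961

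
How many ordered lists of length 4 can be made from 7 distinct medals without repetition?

P(7,4) = 7!/(7-4)! = 7!/3!.

Final answer: P(7,4) = 840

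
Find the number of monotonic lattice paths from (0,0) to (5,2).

Each path has 5 right steps and 2 up steps in some order (7 steps total).
Choose which 2 of the 7 steps are up: C(7,2).

Final answer: C(7,2) = 21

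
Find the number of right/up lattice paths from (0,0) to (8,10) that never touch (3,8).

Total paths to (8,10): C(18,10) = 43758.
Paths through (3,8): C(11,8) x C(7,2) = 3465.
Avoiding (3,8): 43758 - 3465.

Final answer: 40293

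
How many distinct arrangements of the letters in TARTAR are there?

Letters (A:2, R:2, T:2). Total letters: 6.
Permutations = 6!/(2! x 2! x 2!).

Final answer: 90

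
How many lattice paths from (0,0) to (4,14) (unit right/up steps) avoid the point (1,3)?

Total paths to (4,14): C(18,14) = 3060.
Paths through (1,3): C(4,3) x C(14,11) = 1456.
Avoiding (1,3): 3060 - 1456.

Final answer: 1604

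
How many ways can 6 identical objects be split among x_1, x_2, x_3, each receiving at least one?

Substitute x'_i = x_i - 1 (so x'_i >= 0). Then sum x'_i = 6 - 3 = 3.
Stars and bars: C(3+3-1, 3-1) = C(5,2).

Final answer: C(5,2) = 10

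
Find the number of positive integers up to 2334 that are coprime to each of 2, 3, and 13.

|div by 2|=1167, |div by 3|=778, |div by 13|=179.
|div by 2&3|=389, |div by 2&13|=89, |div by 3&13|=59, |div by all|=29.
By inclusion-exclusion, divisible by at least one: 1167+778+179-389-89-59+29 = 1616.
Not divisible by any: 2334 - 1616.

Final answer: 718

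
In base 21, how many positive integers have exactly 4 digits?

These are the integers in [21^3, 21^4), so the count is 21^4 - 21^3 = 20 x 21^3.

Final answer: 185220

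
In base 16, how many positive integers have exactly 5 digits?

These are the integers in [16^4, 16^5), so the count is 16^5 - 16^4 = 15 x 16^4.

Final answer: 983040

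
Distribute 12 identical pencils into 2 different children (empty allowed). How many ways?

Stars and bars: C(n+k-1, k-1) = C(13,1).

Final answer: C(13,1) = 13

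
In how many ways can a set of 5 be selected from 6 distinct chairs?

C(6,5) = 6!/(5! x (6-5)!).

Final answer: C(6,5) = 6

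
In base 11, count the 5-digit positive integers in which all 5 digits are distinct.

The leading digit has 10 choices (anything but zero); the next has 10 (anything but the first), then 9, and so on, one fewer each time.
Total: 10 x 10 x 9 x 8 x 7.

Final answer: 50400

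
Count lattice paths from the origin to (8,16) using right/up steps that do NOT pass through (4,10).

Total paths to (8,16): C(24,16) = 735471.
Paths through (4,10): C(14,10) x C(10,6) = 210210.
Avoiding (4,10): 735471 - 210210.

Final answer: 525261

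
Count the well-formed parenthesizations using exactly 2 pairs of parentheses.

This is a standard Catalan-number count: the answer is C_n. Here n = 2 (pairs).
C_n = C(2n,n) - C(2n,n+1), so C_{2} = C(4,2) - C(4,3) = 6 - 4.

Final answer: C_{2} = 2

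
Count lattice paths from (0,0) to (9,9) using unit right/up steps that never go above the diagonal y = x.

Total monotonic paths to (9,9): C(18,9) = 48620.
A path is bad iff it touches y = x + 1; reflecting its initial segment maps bad paths bijectively onto all paths to (8,10), of which there are C(18,10) = 43758.
Valid Dyck paths: 48620 - 43758.
(Check: C(18,9) - C(18,10) = C(18,9)/10, the Catalan number C_{9}.)

Final answer: C_{9} = 4862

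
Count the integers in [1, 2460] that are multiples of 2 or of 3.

Multiples of 2: 1230. Multiples of 3: 820. Of both (lcm=6): 410.
By inclusion-exclusion: 1230 + 820 - 410.

Final answer: 1640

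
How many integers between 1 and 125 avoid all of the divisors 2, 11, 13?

|div by 2|=62, |div by 11|=11, |div by 13|=9.
|div by 2&11|=5, |div by 2&13|=4, |div by 11&13|=0, |div by all|=0.
By inclusion-exclusion, divisible by at least one: 62+11+9-5-4-0+0 = 73.
Not divisible by any: 125 - 73.

Final answer: 52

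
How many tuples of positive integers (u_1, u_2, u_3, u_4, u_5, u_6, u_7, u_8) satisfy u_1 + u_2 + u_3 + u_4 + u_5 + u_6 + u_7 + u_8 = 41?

Substitute u'_i = u_i - 1 (so u'_i >= 0). Then sum u'_i = 41 - 8 = 33.
Stars and bars: C(33+8-1, 8-1) = C(40,7).

Final answer: C(40,7) = 18643560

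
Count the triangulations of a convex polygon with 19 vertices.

This is counted by the nth Catalan number C_n. Here n = 19 - 2 = 17.
C_n = C(2n,n) - C(2n,n+1), so C_{17} = C(34,17) - C(34,18) = 2333606220 - 2203961430.

Final answer: C_{17} = 129644790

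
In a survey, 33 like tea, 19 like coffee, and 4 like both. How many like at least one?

|A union B| = |A| + |B| - |A intersect B| = 33 + 19 - 4.

Final answer: 48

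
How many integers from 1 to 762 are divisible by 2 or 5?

Multiples of 2: 381. Multiples of 5: 152. Of both (lcm=10): 76.
By inclusion-exclusion: 381 + 152 - 76.

Final answer: 457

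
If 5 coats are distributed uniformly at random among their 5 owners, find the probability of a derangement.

Use the recurrence D(n) = (n-1)(D(n-1) + D(n-2)) with D(0)=1, D(1)=0.
Building up: D(2)=1, D(3)=2, D(4)=9, D(5)=44.
Total arrangements: 5! = 120.
Probability = D(5)/5! = 11/30.

Final answer: D(5)/5! = 44/120 = 0.366667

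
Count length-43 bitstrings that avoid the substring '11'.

Let a(n) count valid strings. If the last bit is 0 the prefix is any valid string of length n-1; if it is 1 the string must end in 01 with a valid prefix of length n-2. So a(n) = a(n-1) + a(n-2), a(1)=2, a(2)=3.
Building up term by term: a(1)=2, a(2)=3, a(3)=5, a(4)=8, a(5)=13, a(6)=21, a(7)=34, a(8)=55, a(9)=89, a(10)=144, a(11)=233, a(12)=377, a(13)=610, a(14)=987, a(15)=1597, a(16)=2584, a(17)=4181, a(18)=6765, a(19)=10946, a(20)=17711, a(21)=28657, a(22)=46368, a(23)=75025, a(24)=121393, a(25)=196418, a(26)=317811, a(27)=514229, a(28)=832040, a(29)=1346269, a(30)=2178309, a(31)=3524578, a(32)=5702887, a(33)=9227465, a(34)=14930352, a(35)=24157817, a(36)=39088169, a(37)=63245986, a(38)=102334155, a(39)=165580141, a(40)=267914296, a(41)=433494437, a(42)=701408733, a(43)=1134903170.

Final answer: 1134903170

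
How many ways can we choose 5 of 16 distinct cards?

C(16,5) = 16!/(5! x (16-5)!).

Final answer: C(16,5) = 4368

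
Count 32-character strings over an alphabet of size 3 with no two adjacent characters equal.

Let g(n) count such strings. g(1) = 3, and each valid string of length n-1 extends in 2 ways (any symbol but the last), so g(n) = 2 g(n-1).
Total: g(32) = 3 x 2^31.

Final answer: 3 x 2^{31} = 6442450944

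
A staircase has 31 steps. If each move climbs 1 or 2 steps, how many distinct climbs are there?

Condition on the final move: it is a 1-step (f(n-1) ways to get there) or a 2-step (f(n-2) ways), so f(n) = f(n-1) + f(n-2), with f(1)=1, f(2)=2.
Iterating the recurrence: f(1)=1, f(2)=2, f(3)=3, f(4)=5, f(5)=8, f(6)=13, f(7)=21, f(8)=34, f(9)=55, f(10)=89, f(11)=144, f(12)=233, f(13)=377, f(14)=610, f(15)=987, f(16)=1597, f(17)=2584, f(18)=4181, f(19)=6765, f(20)=10946, f(21)=17711, f(22)=28657, f(23)=46368, f(24)=75025, f(25)=121393, f(26)=196418, f(27)=317811, f(28)=514229, f(29)=832040, f(30)=1346269, f(31)=2178309.

Final answer: 2178309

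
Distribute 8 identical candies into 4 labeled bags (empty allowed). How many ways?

Stars and bars: C(n+k-1, k-1) = C(11,3).

Final answer: C(11,3) = 165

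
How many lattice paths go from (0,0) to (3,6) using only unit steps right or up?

Each path has 3 right steps and 6 up steps in some order (9 steps total).
Choose which 6 of the 9 steps are up: C(9,6).

Final answer: C(9,6) = 84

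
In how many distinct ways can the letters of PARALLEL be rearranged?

Letters (A:2, E:1, L:3, P:1, R:1). Total letters: 8.
Permutations = 8!/(3! x 2!).

Final answer: 3360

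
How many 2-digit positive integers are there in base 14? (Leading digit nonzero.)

These are the integers in [14^1, 14^2), so the count is 14^2 - 14^1 = 13 x 14^1.

Final answer: 182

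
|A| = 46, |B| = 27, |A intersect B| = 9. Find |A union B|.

|A union B| = |A| + |B| - |A intersect B| = 46 + 27 - 9.

Final answer: 64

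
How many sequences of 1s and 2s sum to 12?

Let f(n) be the number of climbs. Removing the last move (1 or 2 steps) gives f(n) = f(n-1) + f(n-2); base cases f(1)=1, f(2)=2.
Building up term by term: f(1)=1, f(2)=2, f(3)=3, f(4)=5, f(5)=8, f(6)=13, f(7)=21, f(8)=34, f(9)=55, f(10)=89, f(11)=144, f(12)=233.

Final answer: 233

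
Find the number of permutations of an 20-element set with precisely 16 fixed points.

Choose which 16 elements are fixed: C(20,16) = 4845.
Derange the remaining 4 using D(j) = (j-1)(D(j-1) + D(j-2)), D(0)=1, D(1)=0: D(2)=1, D(3)=2, D(4)=9.
Total: 4845 x 9.

Final answer: C(20,16) D(4) = 43605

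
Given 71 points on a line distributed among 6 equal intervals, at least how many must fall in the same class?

By pigeonhole with 71 objects and 6 categories: ceiling(71/6).

Final answer: 12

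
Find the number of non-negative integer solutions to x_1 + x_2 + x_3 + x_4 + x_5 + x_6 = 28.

Stars and bars with 28 stars and 5 bars:
C(28+6-1, 6-1) = C(33,5).

Final answer: C(33,5) = 237336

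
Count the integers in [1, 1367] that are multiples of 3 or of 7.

Multiples of 3: 455. Multiples of 7: 195. Of both (lcm=21): 65.
By inclusion-exclusion: 455 + 195 - 65.

Final answer: 585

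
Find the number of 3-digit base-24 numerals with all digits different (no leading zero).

The leading digit has 23 choices (anything but zero); the next has 23 (anything but the first), then 22, and so on, one fewer each time.
Total: 23 x 23 x 22.

Final answer: 11638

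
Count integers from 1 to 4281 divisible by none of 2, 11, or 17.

|div by 2|=2140, |div by 11|=389, |div by 17|=251.
|div by 2&11|=194, |div by 2&17|=125, |div by 11&17|=22, |div by all|=11.
By inclusion-exclusion, divisible by at least one: 2140+389+251-194-125-22+11 = 2450.
Not divisible by any: 4281 - 2450.

Final answer: 1831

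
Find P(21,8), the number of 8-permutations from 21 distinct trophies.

P(21,8) = 21!/(21-8)! = 21!/13!.

Final answer: P(21,8) = 8204716800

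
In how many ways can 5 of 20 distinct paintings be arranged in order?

P(20,5) = 20!/(20-5)! = 20!/15!.

Final answer: P(20,5) = 1860480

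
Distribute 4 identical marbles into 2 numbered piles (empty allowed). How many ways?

Stars and bars: C(n+k-1, k-1) = C(5,1).

Final answer: C(5,1) = 5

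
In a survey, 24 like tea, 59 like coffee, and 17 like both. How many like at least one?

|A union B| = |A| + |B| - |A intersect B| = 24 + 59 - 17.

Final answer: 66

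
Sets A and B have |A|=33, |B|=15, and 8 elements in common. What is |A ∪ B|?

|A union B| = |A| + |B| - |A intersect B| = 33 + 15 - 8.

Final answer: 40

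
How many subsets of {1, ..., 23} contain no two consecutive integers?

Let a(n) count such subsets of {1, ..., n}. Either n is excluded (a(n-1) ways) or n is included, forcing n-1 out (a(n-2) ways), so a(n) = a(n-1) + a(n-2) with a(1)=2, a(2)=3.
Building up term by term: a(1)=2, a(2)=3, a(3)=5, a(4)=8, a(5)=13, a(6)=21, a(7)=34, a(8)=55, a(9)=89, a(10)=144, a(11)=233, a(12)=377, a(13)=610, a(14)=987, a(15)=1597, a(16)=2584, a(17)=4181, a(18)=6765, a(19)=10946, a(20)=17711, a(21)=28657, a(22)=46368, a(23)=75025.

Final answer: 75025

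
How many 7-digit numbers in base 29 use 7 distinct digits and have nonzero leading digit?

The leading digit has 28 choices (anything but zero); the next has 28 (anything but the first), then 27, and so on, one fewer each time.
Total: 28 x 28 x 27 x 26 x 25 x 24 x 23.

Final answer: 7595078400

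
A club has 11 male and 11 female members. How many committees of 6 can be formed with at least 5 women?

Sum over valid woman counts:
C(11,5)C(11,1) = 5082
C(11,6)C(11,0) = 462
Total: 5082 + 462.

Final answer: 5544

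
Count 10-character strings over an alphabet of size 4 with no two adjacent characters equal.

First character: 4 choices. Each subsequent: 3 choices (must differ from the previous one).
Total: 4 x 3^9.

Final answer: 4 x 3^{9} = 78732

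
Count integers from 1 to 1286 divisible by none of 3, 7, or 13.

|div by 3|=428, |div by 7|=183, |div by 13|=98.
|div by 3&7|=61, |div by 3&13|=32, |div by 7&13|=14, |div by all|=4.
By inclusion-exclusion, divisible by at least one: 428+183+98-61-32-14+4 = 606.
Not divisible by any: 1286 - 606.

Final answer: 680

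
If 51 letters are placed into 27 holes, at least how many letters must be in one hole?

By the pigeonhole principle: ceiling(51/27).

Final answer: 2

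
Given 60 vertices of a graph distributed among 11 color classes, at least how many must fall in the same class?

By pigeonhole with 60 objects and 11 categories: ceiling(60/11).

Final answer: 6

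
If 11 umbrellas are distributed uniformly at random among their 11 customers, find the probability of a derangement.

D(n) = (n-1)(D(n-1) + D(n-2)), D(0)=1, D(1)=0.
Building up: D(2)=1, D(3)=2, D(4)=9, D(5)=44, D(6)=265, D(7)=1854, D(8)=14833, D(9)=133496, D(10)=1334961, D(11)=14684570.
Total arrangements: 11! = 39916800.
Probability = D(11)/11! = 1468457/3991680.

Final answer: D(11)/11! = 14684570/39916800 = 0.367879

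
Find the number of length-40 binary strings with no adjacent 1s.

Let a(n) count valid strings. If the last bit is 0 the prefix is any valid string of length n-1; if it is 1 the string must end in 01 with a valid prefix of length n-2. So a(n) = a(n-1) + a(n-2), a(1)=2, a(2)=3.
Computing successive values: a(1)=2, a(2)=3, a(3)=5, a(4)=8, a(5)=13, a(6)=21, a(7)=34, a(8)=55, a(9)=89, a(10)=144, a(11)=233, a(12)=377, a(13)=610, a(14)=987, a(15)=1597, a(16)=2584, a(17)=4181, a(18)=6765, a(19)=10946, a(20)=17711, a(21)=28657, a(22)=46368, a(23)=75025, a(24)=121393, a(25)=196418, a(26)=317811, a(27)=514229, a(28)=832040, a(29)=1346269, a(30)=2178309, a(31)=3524578, a(32)=5702887, a(33)=9227465, a(34)=14930352, a(35)=24157817, a(36)=39088169, a(37)=63245986, a(38)=102334155, a(39)=165580141, a(40)=267914296.

Final answer: 267914296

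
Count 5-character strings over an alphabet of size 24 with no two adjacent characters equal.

First character: 24 choices. Each subsequent: 23 choices (must differ from the previous one).
Total: 24 x 23^4.

Final answer: 24 x 23^{4} = 6716184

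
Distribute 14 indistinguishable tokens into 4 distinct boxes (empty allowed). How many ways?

Stars and bars: C(n+k-1, k-1) = C(17,3).

Final answer: C(17,3) = 680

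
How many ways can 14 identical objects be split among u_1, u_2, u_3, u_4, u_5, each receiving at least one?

Substitute u'_i = u_i - 1 (so u'_i >= 0). Then sum u'_i = 14 - 5 = 9.
Stars and bars: C(9+5-1, 5-1) = C(13,4).

Final answer: C(13,4) = 715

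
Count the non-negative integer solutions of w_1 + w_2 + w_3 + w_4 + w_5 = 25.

Stars and bars with 25 stars and 4 bars:
C(25+5-1, 5-1) = C(29,4).

Final answer: C(29,4) = 23751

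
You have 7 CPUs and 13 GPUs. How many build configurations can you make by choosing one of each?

By the multiplication principle: 7 x 13.

Final answer: 91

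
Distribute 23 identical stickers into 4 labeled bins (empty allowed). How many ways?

Stars and bars: C(n+k-1, k-1) = C(26,3).

Final answer: C(26,3) = 2600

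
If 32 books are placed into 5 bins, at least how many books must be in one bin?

By the pigeonhole principle: ceiling(32/5).

Final answer: 7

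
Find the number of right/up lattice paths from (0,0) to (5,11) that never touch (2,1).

Total paths to (5,11): C(16,11) = 4368.
Paths through (2,1): C(3,1) x C(13,10) = 858.
Avoiding (2,1): 4368 - 858.

Final answer: 3510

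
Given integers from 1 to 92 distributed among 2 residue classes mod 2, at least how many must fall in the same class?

By pigeonhole with 92 objects and 2 categories: ceiling(92/2).

Final answer: 46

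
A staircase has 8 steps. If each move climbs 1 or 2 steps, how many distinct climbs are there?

Condition on the final move: it is a 1-step (f(n-1) ways to get there) or a 2-step (f(n-2) ways), so f(n) = f(n-1) + f(n-2), with f(1)=1, f(2)=2.
Computing successive values: f(1)=1, f(2)=2, f(3)=3, f(4)=5, f(5)=8, f(6)=13, f(7)=21, f(8)=34.

Final answer: 34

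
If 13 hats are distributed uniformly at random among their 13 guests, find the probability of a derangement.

Use the recurrence D(n) = (n-1)(D(n-1) + D(n-2)) with D(0)=1, D(1)=0.
Building up: D(2)=1, D(3)=2, D(4)=9, D(5)=44, D(6)=265, D(7)=1854, D(8)=14833, D(9)=133496, D(10)=1334961, D(11)=14684570, D(12)=176214841, D(13)=2290792932.
Total arrangements: 13! = 6227020800.
Probability = D(13)/13! = 63633137/172972800.

Final answer: D(13)/13! = 2290792932/6227020800 = 0.367879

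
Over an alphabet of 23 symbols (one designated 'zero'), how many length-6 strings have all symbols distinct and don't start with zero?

First digit: 22 (nonzero). Second: 22 (not first). Third: 21, etc.
Total: 22 x 22 x 21 x 20 x 19 x 18.

Final answer: 69521760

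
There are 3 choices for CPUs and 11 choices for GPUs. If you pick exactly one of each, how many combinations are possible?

By the multiplication principle: 3 x 11.

Final answer: 33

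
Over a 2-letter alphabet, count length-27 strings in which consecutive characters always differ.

Let g(n) count such strings. g(1) = 2, and each valid string of length n-1 extends in 1 ways (any symbol but the last), so g(n) = 1 g(n-1).
Total: g(27) = 2 x 1^26.

Final answer: 2 x 1^{26} = 2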